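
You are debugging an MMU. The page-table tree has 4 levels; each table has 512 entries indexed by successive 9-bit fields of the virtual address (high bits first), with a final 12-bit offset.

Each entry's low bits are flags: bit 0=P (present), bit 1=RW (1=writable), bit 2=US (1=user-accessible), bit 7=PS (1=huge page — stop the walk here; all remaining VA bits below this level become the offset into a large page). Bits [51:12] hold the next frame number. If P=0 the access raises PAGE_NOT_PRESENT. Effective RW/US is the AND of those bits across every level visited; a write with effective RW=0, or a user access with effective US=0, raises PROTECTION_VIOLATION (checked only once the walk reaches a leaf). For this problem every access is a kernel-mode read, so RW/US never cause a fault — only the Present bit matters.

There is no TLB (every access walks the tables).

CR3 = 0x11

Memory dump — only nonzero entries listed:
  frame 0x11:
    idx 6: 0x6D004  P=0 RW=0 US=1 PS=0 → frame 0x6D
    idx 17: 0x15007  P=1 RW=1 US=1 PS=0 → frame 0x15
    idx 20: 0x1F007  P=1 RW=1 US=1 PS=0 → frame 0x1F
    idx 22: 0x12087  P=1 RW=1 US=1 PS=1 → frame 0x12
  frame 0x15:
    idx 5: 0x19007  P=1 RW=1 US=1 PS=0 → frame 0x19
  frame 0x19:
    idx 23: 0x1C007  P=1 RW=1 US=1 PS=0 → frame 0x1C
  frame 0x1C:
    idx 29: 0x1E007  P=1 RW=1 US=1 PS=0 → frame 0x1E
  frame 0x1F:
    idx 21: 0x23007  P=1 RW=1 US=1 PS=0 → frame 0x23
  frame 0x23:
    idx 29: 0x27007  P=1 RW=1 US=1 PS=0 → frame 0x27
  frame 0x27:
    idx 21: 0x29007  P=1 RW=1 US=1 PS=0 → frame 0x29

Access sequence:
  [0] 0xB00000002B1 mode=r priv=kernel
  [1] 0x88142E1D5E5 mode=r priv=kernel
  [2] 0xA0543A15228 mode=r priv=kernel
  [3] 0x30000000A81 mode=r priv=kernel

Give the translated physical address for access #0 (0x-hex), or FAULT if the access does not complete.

Per-access translation:
#0 VA=0xB00000002B1 (r,kernel):
  [0] read 0x11 idx=22: raw=0x12087 flags P=1 W=1 U=1 S=1
  → PA=0x122B1 (huge @L0)  (1 entries read)
#1 VA=0x88142E1D5E5 (r,kernel):
  [0] read 0x11 idx=17: raw=0x15007 flags P=1 W=1 U=1 S=0
  [1] read 0x15 idx=5: raw=0x19007 flags P=1 W=1 U=1 S=0
  [2] read 0x19 idx=23: raw=0x1C007 flags P=1 W=1 U=1 S=0
  [3] read 0x1C idx=29: raw=0x1E007 flags P=1 W=1 U=1 S=0
  → PA=0x1E5E5  (4 entries read)
#2 VA=0xA0543A15228 (r,kernel):
  [0] read 0x11 idx=20: raw=0x1F007 flags P=1 W=1 U=1 S=0
  [1] read 0x1F idx=21: raw=0x23007 flags P=1 W=1 U=1 S=0
  [2] read 0x23 idx=29: raw=0x27007 flags P=1 W=1 U=1 S=0
  [3] read 0x27 idx=21: raw=0x29007 flags P=1 W=1 U=1 S=0
  → PA=0x29228  (4 entries read)
#3 VA=0x30000000A81 (r,kernel):
  [0] read 0x11 idx=6: raw=0x6D004 flags P=0 W=0 U=1 S=0
  ✗ PAGE_NOT_PRESENT  [1 reads]

Access #0 PA: 0x122B1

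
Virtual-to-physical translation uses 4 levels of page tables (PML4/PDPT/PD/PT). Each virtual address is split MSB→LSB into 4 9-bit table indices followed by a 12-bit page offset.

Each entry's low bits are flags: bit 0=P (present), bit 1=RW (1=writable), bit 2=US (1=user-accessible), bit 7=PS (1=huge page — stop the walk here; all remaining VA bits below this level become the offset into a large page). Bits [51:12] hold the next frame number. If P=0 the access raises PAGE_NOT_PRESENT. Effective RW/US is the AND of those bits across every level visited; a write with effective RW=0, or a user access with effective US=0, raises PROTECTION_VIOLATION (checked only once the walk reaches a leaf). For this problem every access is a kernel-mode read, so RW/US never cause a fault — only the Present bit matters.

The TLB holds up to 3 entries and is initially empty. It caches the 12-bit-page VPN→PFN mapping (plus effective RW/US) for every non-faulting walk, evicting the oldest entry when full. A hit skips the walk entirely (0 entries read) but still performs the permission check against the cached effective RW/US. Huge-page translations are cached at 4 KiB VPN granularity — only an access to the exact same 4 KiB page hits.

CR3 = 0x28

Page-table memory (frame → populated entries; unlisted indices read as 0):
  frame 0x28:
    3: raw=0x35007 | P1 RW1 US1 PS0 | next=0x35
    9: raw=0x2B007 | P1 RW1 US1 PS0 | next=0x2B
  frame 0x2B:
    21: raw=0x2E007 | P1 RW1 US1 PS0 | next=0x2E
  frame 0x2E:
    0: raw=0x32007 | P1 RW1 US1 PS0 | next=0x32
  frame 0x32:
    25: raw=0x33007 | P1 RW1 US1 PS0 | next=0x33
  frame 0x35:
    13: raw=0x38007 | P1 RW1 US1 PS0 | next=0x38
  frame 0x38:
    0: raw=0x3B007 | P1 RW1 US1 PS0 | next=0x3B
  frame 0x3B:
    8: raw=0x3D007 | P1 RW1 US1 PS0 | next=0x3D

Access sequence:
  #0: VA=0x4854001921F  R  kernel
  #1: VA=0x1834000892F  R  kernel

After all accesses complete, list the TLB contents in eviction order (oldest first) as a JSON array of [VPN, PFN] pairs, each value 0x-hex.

Walk each access:
#0 VA=0x4854001921F (r,kernel):
  lvl0: tbl 0x28, slot 9 ⇒ 0x2B007 (P1/RW1/US1/PS0)
  lvl1: tbl 0x2B, slot 21 ⇒ 0x2E007 (P1/RW1/US1/PS0)
  lvl2: tbl 0x2E, slot 0 ⇒ 0x32007 (P1/RW1/US1/PS0)
  lvl3: tbl 0x32, slot 25 ⇒ 0x33007 (P1/RW1/US1/PS0)
  ⇒ phys 0x3321F  [4 reads]
#1 VA=0x1834000892F (r,kernel):
  lvl0: tbl 0x28, slot 3 ⇒ 0x35007 (P1/RW1/US1/PS0)
  lvl1: tbl 0x35, slot 13 ⇒ 0x38007 (P1/RW1/US1/PS0)
  lvl2: tbl 0x38, slot 0 ⇒ 0x3B007 (P1/RW1/US1/PS0)
  lvl3: tbl 0x3B, slot 8 ⇒ 0x3D007 (P1/RW1/US1/PS0)
  ⇒ phys 0x3D92F  [4 reads]

TLB: [["0x48540019", "0x33"], ["0x18340008", "0x3D"]]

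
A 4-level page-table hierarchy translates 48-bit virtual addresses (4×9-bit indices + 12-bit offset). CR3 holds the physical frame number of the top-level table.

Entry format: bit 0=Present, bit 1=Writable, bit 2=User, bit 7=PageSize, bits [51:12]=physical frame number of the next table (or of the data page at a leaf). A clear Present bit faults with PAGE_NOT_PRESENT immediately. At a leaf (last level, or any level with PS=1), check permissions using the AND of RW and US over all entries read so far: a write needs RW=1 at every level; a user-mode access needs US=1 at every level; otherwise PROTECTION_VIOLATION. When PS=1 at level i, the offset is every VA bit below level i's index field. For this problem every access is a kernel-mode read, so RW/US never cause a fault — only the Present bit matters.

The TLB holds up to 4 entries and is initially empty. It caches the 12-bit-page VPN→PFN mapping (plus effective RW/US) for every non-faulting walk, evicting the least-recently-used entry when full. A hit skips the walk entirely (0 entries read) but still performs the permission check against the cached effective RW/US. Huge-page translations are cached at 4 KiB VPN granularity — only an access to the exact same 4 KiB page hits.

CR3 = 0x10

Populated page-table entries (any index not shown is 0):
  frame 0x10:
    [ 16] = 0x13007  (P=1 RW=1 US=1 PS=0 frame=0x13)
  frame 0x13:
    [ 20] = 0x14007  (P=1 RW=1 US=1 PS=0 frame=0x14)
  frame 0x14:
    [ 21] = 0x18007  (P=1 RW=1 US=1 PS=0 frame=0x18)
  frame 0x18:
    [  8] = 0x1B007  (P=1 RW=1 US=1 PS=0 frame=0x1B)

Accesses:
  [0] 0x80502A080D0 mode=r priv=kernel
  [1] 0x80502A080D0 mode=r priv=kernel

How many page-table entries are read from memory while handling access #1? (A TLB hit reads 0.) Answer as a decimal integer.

Walk each access:
#0 VA=0x80502A080D0 (r,kernel):
  L0 @0x10[16] → 0x13007  P=1,RW=1,US=1,PS=0
  L1 @0x13[20] → 0x14007  P=1,RW=1,US=1,PS=0
  L2 @0x14[21] → 0x18007  P=1,RW=1,US=1,PS=0
  L3 @0x18[8] → 0x1B007  P=1,RW=1,US=1,PS=0
  ⇒ phys 0x1B0D0  [4 reads]
#1 VA=0x80502A080D0 (r,kernel):
  TLB hit vpn=0x80502A08 → PA=0x1B0D0

Entries read for #1: 0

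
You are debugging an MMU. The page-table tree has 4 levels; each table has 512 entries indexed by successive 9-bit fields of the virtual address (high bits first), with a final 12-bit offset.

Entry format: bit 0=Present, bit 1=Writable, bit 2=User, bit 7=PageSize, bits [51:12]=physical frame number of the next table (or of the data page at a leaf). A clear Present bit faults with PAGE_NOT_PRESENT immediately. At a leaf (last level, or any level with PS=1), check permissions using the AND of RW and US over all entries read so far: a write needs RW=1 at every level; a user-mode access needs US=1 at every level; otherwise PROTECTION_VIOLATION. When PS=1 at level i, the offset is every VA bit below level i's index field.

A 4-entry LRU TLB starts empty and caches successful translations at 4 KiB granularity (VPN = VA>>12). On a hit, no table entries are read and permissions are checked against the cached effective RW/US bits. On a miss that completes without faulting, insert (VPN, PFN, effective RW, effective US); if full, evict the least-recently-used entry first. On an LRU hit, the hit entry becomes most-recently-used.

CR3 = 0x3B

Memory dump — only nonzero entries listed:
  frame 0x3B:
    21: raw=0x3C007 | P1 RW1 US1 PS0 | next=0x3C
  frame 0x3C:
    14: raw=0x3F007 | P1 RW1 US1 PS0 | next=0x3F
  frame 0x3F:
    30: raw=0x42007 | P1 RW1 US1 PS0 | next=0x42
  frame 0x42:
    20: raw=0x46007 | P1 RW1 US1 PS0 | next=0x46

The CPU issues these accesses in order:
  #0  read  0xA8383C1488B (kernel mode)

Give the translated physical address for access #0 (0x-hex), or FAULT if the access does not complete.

Trace:
#0 VA=0xA8383C1488B (r,kernel):
  L0: frame=0x3B idx=21 entry=0x3C007 [P=1 RW=1 US=1 PS=0]
  L1: frame=0x3C idx=14 entry=0x3F007 [P=1 RW=1 US=1 PS=0]
  L2: frame=0x3F idx=30 entry=0x42007 [P=1 RW=1 US=1 PS=0]
  L3: frame=0x42 idx=20 entry=0x46007 [P=1 RW=1 US=1 PS=0]
  ⇒ phys 0x4688B  [4 reads]

Access #0 PA: 0x4688B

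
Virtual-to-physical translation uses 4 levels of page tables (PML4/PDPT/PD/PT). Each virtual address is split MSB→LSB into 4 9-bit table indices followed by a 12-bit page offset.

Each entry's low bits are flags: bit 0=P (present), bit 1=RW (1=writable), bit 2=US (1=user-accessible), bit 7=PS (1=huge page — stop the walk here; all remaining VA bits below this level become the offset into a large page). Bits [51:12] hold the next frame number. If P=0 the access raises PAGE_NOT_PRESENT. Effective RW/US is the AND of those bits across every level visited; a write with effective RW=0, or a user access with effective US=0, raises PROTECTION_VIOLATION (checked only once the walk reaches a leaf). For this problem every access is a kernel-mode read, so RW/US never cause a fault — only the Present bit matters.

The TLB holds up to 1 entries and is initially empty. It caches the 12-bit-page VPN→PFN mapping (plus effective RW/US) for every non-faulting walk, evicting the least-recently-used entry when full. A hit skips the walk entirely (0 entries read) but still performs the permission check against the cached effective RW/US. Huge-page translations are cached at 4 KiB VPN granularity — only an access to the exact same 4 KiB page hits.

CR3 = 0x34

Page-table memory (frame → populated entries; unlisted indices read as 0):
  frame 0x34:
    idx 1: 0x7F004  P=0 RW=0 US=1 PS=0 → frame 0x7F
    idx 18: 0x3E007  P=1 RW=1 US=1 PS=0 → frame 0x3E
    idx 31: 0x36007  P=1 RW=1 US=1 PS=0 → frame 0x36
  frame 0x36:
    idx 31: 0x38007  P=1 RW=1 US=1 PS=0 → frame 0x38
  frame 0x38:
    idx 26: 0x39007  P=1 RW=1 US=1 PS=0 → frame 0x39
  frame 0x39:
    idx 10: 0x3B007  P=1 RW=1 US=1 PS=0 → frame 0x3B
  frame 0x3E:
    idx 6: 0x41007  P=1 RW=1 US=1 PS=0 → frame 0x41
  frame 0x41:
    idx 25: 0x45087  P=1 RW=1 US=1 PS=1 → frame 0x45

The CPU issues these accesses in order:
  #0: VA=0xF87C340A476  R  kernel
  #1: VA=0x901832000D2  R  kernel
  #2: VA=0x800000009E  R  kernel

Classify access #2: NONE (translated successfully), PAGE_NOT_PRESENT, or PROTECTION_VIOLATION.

Per-access translation:
#0 VA=0xF87C340A476 (r,kernel):
  L0 @0x34[31] → 0x36007  P=1,RW=1,US=1,PS=0
  L1 @0x36[31] → 0x38007  P=1,RW=1,US=1,PS=0
  L2 @0x38[26] → 0x39007  P=1,RW=1,US=1,PS=0
  L3 @0x39[10] → 0x3B007  P=1,RW=1,US=1,PS=0
  ⇒ phys 0x3B476  [4 reads]
#1 VA=0x901832000D2 (r,kernel):
  L0 @0x34[18] → 0x3E007  P=1,RW=1,US=1,PS=0
  L1 @0x3E[6] → 0x41007  P=1,RW=1,US=1,PS=0
  L2 @0x41[25] → 0x45087  P=1,RW=1,US=1,PS=1
  ⇒ phys 0x450D2 (huge @L2)  [3 reads]
#2 VA=0x800000009E (r,kernel):
  L0 @0x34[1] → 0x7F004  P=0,RW=0,US=1,PS=0
  ✗ PAGE_NOT_PRESENT  [1 reads]

Access #2 fault: PAGE_NOT_PRESENT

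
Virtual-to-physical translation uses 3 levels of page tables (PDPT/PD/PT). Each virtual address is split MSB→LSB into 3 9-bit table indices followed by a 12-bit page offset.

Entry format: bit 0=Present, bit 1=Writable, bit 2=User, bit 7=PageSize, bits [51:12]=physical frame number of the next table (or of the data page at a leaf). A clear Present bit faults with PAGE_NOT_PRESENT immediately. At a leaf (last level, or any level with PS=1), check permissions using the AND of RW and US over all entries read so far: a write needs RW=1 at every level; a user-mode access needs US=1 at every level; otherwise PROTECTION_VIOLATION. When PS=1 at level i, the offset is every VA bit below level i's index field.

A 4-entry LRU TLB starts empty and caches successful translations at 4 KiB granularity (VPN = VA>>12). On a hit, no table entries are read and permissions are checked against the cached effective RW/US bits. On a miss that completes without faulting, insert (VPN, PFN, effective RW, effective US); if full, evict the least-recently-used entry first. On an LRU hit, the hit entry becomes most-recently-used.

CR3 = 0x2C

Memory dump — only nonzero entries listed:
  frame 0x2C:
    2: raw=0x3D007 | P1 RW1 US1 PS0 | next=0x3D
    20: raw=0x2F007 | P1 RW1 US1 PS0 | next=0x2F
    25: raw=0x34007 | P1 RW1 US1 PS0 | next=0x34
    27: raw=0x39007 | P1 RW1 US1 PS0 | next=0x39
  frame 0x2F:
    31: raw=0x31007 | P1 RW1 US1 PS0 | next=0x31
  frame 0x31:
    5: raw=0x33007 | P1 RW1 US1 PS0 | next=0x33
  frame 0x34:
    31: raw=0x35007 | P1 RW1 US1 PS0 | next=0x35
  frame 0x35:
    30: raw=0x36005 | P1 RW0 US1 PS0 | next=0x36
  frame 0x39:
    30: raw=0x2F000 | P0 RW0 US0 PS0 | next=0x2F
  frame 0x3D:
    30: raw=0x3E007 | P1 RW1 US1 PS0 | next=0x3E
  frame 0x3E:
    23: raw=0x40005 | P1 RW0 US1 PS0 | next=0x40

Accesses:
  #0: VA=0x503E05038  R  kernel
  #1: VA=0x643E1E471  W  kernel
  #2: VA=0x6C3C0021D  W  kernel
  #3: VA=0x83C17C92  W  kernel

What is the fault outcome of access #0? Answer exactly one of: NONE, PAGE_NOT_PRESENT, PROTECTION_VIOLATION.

Trace:
#0 VA=0x503E05038 (r,kernel):
  L0: frame=0x2C idx=20 entry=0x2F007 [P=1 RW=1 US=1 PS=0]
  L1: frame=0x2F idx=31 entry=0x31007 [P=1 RW=1 US=1 PS=0]
  L2: frame=0x31 idx=5 entry=0x33007 [P=1 RW=1 US=1 PS=0]
  ✓ 0x33038  — 3 lookups
#1 VA=0x643E1E471 (w,kernel):
  L0: frame=0x2C idx=25 entry=0x34007 [P=1 RW=1 US=1 PS=0]
  L1: frame=0x34 idx=31 entry=0x35007 [P=1 RW=1 US=1 PS=0]
  L2: frame=0x35 idx=30 entry=0x36005 [P=1 RW=0 US=1 PS=0]
  ⇒ fault: PROTECTION_VIOLATION  — 3 lookups
#2 VA=0x6C3C0021D (w,kernel):
  L0: frame=0x2C idx=27 entry=0x39007 [P=1 RW=1 US=1 PS=0]
  L1: frame=0x39 idx=30 entry=0x2F000 [P=0 RW=0 US=0 PS=0]
  ⇒ fault: PAGE_NOT_PRESENT  — 2 lookups
#3 VA=0x83C17C92 (w,kernel):
  L0: frame=0x2C idx=2 entry=0x3D007 [P=1 RW=1 US=1 PS=0]
  L1: frame=0x3D idx=30 entry=0x3E007 [P=1 RW=1 US=1 PS=0]
  L2: frame=0x3E idx=23 entry=0x40005 [P=1 RW=0 US=1 PS=0]
  ⇒ fault: PROTECTION_VIOLATION  — 3 lookups

Access #0 fault: NONE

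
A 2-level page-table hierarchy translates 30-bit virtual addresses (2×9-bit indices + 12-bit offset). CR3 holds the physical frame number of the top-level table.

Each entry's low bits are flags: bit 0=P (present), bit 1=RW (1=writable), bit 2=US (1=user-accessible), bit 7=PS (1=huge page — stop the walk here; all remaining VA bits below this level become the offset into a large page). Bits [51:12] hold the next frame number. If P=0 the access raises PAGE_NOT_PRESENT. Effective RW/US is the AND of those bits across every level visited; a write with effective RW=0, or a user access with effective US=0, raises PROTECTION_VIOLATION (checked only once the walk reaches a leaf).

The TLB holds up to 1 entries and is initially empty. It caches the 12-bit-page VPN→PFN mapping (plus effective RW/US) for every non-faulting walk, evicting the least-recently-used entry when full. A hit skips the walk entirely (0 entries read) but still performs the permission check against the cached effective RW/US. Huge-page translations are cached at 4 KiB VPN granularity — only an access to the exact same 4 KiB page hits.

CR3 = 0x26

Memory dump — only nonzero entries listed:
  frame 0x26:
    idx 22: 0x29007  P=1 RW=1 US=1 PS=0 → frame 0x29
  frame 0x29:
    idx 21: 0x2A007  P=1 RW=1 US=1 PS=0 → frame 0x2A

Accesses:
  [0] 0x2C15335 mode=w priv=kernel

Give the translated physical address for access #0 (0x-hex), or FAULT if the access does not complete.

Walk each access:
#0 VA=0x2C15335 (w,kernel):
  L0 @0x26[22] → 0x29007  P=1,RW=1,US=1,PS=0
  L1 @0x29[21] → 0x2A007  P=1,RW=1,US=1,PS=0
  → PA=0x2A335  (2 entries read)

Access #0 PA: 0x2A335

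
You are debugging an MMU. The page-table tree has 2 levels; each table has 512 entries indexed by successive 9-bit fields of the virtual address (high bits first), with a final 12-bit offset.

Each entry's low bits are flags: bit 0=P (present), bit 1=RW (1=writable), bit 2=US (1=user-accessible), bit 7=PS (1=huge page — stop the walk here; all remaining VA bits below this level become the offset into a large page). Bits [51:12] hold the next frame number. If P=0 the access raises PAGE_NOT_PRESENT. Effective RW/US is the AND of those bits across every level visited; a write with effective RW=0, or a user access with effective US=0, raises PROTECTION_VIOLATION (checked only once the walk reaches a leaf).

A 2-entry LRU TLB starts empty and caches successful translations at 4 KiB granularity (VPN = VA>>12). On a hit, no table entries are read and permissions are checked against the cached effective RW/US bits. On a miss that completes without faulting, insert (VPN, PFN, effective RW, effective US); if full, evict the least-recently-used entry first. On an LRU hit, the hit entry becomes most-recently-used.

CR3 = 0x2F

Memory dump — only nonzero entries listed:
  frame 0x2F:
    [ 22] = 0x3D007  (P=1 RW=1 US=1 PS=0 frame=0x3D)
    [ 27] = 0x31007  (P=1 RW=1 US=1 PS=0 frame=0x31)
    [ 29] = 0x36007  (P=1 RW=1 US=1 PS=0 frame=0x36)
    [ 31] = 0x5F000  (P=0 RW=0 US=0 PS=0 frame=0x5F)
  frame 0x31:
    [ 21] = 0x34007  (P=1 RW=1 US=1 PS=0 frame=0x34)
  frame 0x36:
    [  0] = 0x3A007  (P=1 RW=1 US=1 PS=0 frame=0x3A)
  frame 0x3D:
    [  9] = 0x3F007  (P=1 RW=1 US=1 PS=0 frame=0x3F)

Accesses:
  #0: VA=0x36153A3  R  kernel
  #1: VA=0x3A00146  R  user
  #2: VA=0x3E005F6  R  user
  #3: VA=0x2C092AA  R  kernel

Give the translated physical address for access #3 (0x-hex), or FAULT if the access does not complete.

Trace:
#0 VA=0x36153A3 (r,kernel):
  L0 @0x2F[27] → 0x31007  P=1,RW=1,US=1,PS=0
  L1 @0x31[21] → 0x34007  P=1,RW=1,US=1,PS=0
  → PA=0x343A3  (2 entries read)
#1 VA=0x3A00146 (r,user):
  L0 @0x2F[29] → 0x36007  P=1,RW=1,US=1,PS=0
  L1 @0x36[0] → 0x3A007  P=1,RW=1,US=1,PS=0
  → PA=0x3A146  (2 entries read)
#2 VA=0x3E005F6 (r,user):
  L0 @0x2F[31] → 0x5F000  P=0,RW=0,US=0,PS=0
  → PAGE_NOT_PRESENT  (1 entries read)
#3 VA=0x2C092AA (r,kernel):
  L0 @0x2F[22] → 0x3D007  P=1,RW=1,US=1,PS=0
  L1 @0x3D[9] → 0x3F007  P=1,RW=1,US=1,PS=0
  → PA=0x3F2AA  (2 entries read)

Access #3 PA: 0x3F2AA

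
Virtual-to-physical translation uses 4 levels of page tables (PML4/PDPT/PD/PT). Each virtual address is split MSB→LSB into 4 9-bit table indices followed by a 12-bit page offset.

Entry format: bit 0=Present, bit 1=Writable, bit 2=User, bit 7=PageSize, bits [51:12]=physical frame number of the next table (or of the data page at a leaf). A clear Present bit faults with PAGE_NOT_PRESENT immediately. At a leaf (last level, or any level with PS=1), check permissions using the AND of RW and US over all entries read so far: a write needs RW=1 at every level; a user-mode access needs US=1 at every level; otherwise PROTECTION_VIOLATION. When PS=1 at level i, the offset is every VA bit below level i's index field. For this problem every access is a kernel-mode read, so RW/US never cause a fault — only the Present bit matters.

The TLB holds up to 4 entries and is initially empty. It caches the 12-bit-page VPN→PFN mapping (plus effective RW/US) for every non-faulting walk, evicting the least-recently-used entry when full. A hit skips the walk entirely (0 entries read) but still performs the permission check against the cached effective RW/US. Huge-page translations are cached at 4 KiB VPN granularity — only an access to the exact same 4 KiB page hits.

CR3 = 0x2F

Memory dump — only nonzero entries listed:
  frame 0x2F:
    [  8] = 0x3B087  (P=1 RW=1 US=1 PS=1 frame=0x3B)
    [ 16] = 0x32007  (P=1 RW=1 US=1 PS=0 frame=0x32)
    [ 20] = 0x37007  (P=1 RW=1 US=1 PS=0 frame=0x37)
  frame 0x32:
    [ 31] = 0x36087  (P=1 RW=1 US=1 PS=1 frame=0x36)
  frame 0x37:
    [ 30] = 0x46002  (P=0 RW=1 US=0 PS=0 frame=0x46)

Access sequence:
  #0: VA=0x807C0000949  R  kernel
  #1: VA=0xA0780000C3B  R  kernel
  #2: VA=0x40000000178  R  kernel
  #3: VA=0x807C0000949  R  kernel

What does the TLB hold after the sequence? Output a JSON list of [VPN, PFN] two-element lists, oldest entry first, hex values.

Per-access translation:
#0 VA=0x807C0000949 (r,kernel):
  L0 @0x2F[16] → 0x32007  P=1,RW=1,US=1,PS=0
  L1 @0x32[31] → 0x36087  P=1,RW=1,US=1,PS=1
  ✓ 0x36949 (huge @L1)  — 2 lookups
#1 VA=0xA0780000C3B (r,kernel):
  L0 @0x2F[20] → 0x37007  P=1,RW=1,US=1,PS=0
  L1 @0x37[30] → 0x46002  P=0,RW=1,US=0,PS=0
  ✗ PAGE_NOT_PRESENT  [2 reads]
#2 VA=0x40000000178 (r,kernel):
  L0 @0x2F[8] → 0x3B087  P=1,RW=1,US=1,PS=1
  ✓ 0x3B178 (huge @L0)  — 1 lookups
#3 VA=0x807C0000949 (r,kernel):
  TLB hit vpn=0x807C0000 → PA=0x36949

TLB: [["0x40000000", "0x3B"], ["0x807C0000", "0x36"]]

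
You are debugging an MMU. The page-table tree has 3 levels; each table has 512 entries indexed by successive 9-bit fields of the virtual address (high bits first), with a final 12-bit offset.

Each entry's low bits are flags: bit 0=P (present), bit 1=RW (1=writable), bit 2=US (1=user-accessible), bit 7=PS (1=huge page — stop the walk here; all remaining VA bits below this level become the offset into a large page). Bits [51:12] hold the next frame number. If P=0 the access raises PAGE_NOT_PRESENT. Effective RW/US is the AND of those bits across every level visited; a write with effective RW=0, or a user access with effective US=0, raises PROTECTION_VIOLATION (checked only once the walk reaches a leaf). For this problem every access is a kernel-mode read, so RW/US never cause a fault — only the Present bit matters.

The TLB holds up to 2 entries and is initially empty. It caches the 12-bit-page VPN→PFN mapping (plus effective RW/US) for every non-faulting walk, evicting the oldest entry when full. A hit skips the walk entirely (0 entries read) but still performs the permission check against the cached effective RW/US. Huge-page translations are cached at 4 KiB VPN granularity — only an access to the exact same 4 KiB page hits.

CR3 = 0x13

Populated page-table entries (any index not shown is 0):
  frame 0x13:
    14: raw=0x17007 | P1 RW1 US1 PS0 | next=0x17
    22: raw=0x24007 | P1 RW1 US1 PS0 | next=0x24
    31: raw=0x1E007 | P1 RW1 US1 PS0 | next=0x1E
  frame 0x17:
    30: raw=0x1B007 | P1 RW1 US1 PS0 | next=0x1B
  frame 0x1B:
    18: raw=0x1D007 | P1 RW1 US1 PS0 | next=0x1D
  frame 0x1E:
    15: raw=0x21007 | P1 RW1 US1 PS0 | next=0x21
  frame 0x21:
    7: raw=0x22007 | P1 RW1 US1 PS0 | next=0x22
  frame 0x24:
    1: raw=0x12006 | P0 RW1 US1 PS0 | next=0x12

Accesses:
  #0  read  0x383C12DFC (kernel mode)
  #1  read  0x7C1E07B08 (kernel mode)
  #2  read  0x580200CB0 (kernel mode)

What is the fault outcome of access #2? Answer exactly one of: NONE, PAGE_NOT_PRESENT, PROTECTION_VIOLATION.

Per-access translation:
#0 VA=0x383C12DFC (r,kernel):
  [0] read 0x13 idx=14: raw=0x17007 flags P=1 W=1 U=1 S=0
  [1] read 0x17 idx=30: raw=0x1B007 flags P=1 W=1 U=1 S=0
  [2] read 0x1B idx=18: raw=0x1D007 flags P=1 W=1 U=1 S=0
  ✓ 0x1DDFC  — 3 lookups
#1 VA=0x7C1E07B08 (r,kernel):
  [0] read 0x13 idx=31: raw=0x1E007 flags P=1 W=1 U=1 S=0
  [1] read 0x1E idx=15: raw=0x21007 flags P=1 W=1 U=1 S=0
  [2] read 0x21 idx=7: raw=0x22007 flags P=1 W=1 U=1 S=0
  ✓ 0x22B08  — 3 lookups
#2 VA=0x580200CB0 (r,kernel):
  [0] read 0x13 idx=22: raw=0x24007 flags P=1 W=1 U=1 S=0
  [1] read 0x24 idx=1: raw=0x12006 flags P=0 W=1 U=1 S=0
  ✗ PAGE_NOT_PRESENT  [2 reads]

Access #2 fault: PAGE_NOT_PRESENT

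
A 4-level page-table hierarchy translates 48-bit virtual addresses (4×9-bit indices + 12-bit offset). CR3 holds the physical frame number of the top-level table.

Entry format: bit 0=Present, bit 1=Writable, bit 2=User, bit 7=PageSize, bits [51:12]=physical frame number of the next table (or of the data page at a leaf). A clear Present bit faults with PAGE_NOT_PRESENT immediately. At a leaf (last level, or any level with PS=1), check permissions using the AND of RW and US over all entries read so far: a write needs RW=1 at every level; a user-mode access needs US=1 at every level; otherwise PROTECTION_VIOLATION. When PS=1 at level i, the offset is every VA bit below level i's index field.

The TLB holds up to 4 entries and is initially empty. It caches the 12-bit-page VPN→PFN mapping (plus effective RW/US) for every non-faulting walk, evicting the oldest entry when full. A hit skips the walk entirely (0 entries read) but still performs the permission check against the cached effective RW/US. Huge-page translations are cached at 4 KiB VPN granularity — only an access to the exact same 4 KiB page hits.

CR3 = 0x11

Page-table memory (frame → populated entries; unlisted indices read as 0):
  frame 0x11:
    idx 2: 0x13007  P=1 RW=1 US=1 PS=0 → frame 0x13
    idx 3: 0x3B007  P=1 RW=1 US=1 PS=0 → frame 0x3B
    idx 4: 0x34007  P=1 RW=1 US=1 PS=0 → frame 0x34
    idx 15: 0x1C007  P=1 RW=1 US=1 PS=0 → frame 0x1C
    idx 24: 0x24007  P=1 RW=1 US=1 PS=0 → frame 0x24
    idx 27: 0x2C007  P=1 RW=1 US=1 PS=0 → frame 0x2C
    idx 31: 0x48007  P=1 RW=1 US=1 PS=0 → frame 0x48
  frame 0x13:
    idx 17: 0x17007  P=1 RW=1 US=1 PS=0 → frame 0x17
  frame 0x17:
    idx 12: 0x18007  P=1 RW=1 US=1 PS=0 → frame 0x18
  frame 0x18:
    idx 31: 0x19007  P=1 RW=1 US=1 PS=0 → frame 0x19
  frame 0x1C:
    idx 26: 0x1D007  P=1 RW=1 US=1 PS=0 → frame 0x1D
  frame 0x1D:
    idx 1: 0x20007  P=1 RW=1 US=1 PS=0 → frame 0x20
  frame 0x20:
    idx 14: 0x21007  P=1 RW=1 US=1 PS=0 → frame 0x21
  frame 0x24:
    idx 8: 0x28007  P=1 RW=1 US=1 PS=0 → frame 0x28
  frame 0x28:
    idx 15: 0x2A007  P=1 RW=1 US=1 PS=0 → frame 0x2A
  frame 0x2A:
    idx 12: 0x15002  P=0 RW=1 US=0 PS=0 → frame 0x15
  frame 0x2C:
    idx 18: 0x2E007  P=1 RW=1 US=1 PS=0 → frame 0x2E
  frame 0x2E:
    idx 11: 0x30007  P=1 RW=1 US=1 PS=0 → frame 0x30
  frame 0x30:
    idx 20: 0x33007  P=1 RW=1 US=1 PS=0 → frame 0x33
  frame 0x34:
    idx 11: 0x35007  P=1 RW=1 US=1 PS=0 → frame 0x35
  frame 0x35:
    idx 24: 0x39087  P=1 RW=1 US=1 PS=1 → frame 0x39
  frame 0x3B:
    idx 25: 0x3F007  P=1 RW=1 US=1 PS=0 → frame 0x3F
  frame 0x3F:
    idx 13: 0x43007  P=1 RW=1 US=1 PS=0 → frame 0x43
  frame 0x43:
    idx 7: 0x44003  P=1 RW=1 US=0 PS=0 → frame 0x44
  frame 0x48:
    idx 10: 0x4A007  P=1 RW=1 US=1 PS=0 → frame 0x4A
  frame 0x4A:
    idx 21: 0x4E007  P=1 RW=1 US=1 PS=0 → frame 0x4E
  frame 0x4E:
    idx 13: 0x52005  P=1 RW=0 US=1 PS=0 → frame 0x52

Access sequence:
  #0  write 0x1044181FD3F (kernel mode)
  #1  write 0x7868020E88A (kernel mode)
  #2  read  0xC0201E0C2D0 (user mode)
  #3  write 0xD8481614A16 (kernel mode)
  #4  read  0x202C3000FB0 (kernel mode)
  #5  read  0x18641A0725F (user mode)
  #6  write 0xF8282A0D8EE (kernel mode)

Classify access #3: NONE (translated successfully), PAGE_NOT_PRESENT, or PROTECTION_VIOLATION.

Trace:
#0 VA=0x1044181FD3F (w,kernel):
  [0] read 0x11 idx=2: raw=0x13007 flags P=1 W=1 U=1 S=0
  [1] read 0x13 idx=17: raw=0x17007 flags P=1 W=1 U=1 S=0
  [2] read 0x17 idx=12: raw=0x18007 flags P=1 W=1 U=1 S=0
  [3] read 0x18 idx=31: raw=0x19007 flags P=1 W=1 U=1 S=0
  ✓ 0x19D3F  — 4 lookups
#1 VA=0x7868020E88A (w,kernel):
  [0] read 0x11 idx=15: raw=0x1C007 flags P=1 W=1 U=1 S=0
  [1] read 0x1C idx=26: raw=0x1D007 flags P=1 W=1 U=1 S=0
  [2] read 0x1D idx=1: raw=0x20007 flags P=1 W=1 U=1 S=0
  [3] read 0x20 idx=14: raw=0x21007 flags P=1 W=1 U=1 S=0
  ✓ 0x2188A  — 4 lookups
#2 VA=0xC0201E0C2D0 (r,user):
  [0] read 0x11 idx=24: raw=0x24007 flags P=1 W=1 U=1 S=0
  [1] read 0x24 idx=8: raw=0x28007 flags P=1 W=1 U=1 S=0
  [2] read 0x28 idx=15: raw=0x2A007 flags P=1 W=1 U=1 S=0
  [3] read 0x2A idx=12: raw=0x15002 flags P=0 W=1 U=0 S=0
  → PAGE_NOT_PRESENT  (4 entries read)
#3 VA=0xD8481614A16 (w,kernel):
  [0] read 0x11 idx=27: raw=0x2C007 flags P=1 W=1 U=1 S=0
  [1] read 0x2C idx=18: raw=0x2E007 flags P=1 W=1 U=1 S=0
  [2] read 0x2E idx=11: raw=0x30007 flags P=1 W=1 U=1 S=0
  [3] read 0x30 idx=20: raw=0x33007 flags P=1 W=1 U=1 S=0
  ✓ 0x33A16  — 4 lookups
#4 VA=0x202C3000FB0 (r,kernel):
  [0] read 0x11 idx=4: raw=0x34007 flags P=1 W=1 U=1 S=0
  [1] read 0x34 idx=11: raw=0x35007 flags P=1 W=1 U=1 S=0
  [2] read 0x35 idx=24: raw=0x39087 flags P=1 W=1 U=1 S=1
  ✓ 0x39FB0 (huge @L2)  — 3 lookups
#5 VA=0x18641A0725F (r,user):
  [0] read 0x11 idx=3: raw=0x3B007 flags P=1 W=1 U=1 S=0
  [1] read 0x3B idx=25: raw=0x3F007 flags P=1 W=1 U=1 S=0
  [2] read 0x3F idx=13: raw=0x43007 flags P=1 W=1 U=1 S=0
  [3] read 0x43 idx=7: raw=0x44003 flags P=1 W=1 U=0 S=0
  → PROTECTION_VIOLATION  (4 entries read)
#6 VA=0xF8282A0D8EE (w,kernel):
  [0] read 0x11 idx=31: raw=0x48007 flags P=1 W=1 U=1 S=0
  [1] read 0x48 idx=10: raw=0x4A007 flags P=1 W=1 U=1 S=0
  [2] read 0x4A idx=21: raw=0x4E007 flags P=1 W=1 U=1 S=0
  [3] read 0x4E idx=13: raw=0x52005 flags P=1 W=0 U=1 S=0
  → PROTECTION_VIOLATION  (4 entries read)

Access #3 fault: NONE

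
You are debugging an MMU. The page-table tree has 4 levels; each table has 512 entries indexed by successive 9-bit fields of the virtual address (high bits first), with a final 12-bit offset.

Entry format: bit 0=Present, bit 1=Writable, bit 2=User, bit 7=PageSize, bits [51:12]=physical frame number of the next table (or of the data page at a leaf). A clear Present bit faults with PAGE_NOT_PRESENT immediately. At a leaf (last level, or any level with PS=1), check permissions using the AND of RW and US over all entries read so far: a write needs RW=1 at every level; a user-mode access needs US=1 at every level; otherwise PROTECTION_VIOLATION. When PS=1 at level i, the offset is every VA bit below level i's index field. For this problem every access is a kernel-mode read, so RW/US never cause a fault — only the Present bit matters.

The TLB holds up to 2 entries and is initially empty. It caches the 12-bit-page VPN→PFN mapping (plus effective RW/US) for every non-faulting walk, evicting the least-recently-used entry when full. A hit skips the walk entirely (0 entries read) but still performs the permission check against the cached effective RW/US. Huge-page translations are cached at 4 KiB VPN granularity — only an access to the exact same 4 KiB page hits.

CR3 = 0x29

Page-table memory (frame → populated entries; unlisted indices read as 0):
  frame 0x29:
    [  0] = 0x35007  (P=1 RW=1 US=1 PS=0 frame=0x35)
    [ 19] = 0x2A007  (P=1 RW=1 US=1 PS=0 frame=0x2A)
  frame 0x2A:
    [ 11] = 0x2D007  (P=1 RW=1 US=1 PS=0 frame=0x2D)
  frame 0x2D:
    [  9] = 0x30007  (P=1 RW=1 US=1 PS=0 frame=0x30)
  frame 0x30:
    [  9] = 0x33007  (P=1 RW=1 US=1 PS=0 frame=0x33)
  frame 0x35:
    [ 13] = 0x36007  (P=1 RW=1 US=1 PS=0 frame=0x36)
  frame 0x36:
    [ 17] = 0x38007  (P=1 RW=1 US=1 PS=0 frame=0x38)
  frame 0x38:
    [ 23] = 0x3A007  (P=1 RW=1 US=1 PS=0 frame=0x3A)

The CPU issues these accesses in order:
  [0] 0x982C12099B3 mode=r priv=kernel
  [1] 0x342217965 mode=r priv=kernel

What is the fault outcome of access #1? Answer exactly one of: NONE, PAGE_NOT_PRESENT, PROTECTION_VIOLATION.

Walk each access:
#0 VA=0x982C12099B3 (r,kernel):
  L0 @0x29[19] → 0x2A007  P=1,RW=1,US=1,PS=0
  L1 @0x2A[11] → 0x2D007  P=1,RW=1,US=1,PS=0
  L2 @0x2D[9] → 0x30007  P=1,RW=1,US=1,PS=0
  L3 @0x30[9] → 0x33007  P=1,RW=1,US=1,PS=0
  ⇒ phys 0x339B3  [4 reads]
#1 VA=0x342217965 (r,kernel):
  L0 @0x29[0] → 0x35007  P=1,RW=1,US=1,PS=0
  L1 @0x35[13] → 0x36007  P=1,RW=1,US=1,PS=0
  L2 @0x36[17] → 0x38007  P=1,RW=1,US=1,PS=0
  L3 @0x38[23] → 0x3A007  P=1,RW=1,US=1,PS=0
  ⇒ phys 0x3A965  [4 reads]

Access #1 fault: NONE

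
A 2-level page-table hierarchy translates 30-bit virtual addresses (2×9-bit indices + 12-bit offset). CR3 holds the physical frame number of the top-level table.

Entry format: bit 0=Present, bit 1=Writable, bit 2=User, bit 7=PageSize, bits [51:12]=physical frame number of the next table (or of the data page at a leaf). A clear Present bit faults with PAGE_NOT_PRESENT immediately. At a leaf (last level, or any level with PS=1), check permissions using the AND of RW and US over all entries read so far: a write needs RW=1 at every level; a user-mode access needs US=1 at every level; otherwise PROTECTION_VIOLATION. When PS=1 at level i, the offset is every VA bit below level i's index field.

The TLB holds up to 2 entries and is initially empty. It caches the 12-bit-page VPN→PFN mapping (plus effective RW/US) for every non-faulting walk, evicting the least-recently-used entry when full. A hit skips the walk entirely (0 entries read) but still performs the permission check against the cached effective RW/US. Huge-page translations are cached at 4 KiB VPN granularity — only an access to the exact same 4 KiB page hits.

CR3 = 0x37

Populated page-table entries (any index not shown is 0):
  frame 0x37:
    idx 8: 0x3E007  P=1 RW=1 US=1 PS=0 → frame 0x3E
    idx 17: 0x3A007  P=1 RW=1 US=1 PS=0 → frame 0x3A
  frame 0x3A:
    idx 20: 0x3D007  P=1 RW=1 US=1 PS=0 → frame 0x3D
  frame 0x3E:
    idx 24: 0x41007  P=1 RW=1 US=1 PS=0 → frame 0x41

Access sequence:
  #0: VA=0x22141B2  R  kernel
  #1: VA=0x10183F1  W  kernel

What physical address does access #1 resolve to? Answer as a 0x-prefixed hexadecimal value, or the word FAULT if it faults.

Trace:
#0 VA=0x22141B2 (r,kernel):
  lvl0: tbl 0x37, slot 17 ⇒ 0x3A007 (P1/RW1/US1/PS0)
  lvl1: tbl 0x3A, slot 20 ⇒ 0x3D007 (P1/RW1/US1/PS0)
  → PA=0x3D1B2  (2 entries read)
#1 VA=0x10183F1 (w,kernel):
  lvl0: tbl 0x37, slot 8 ⇒ 0x3E007 (P1/RW1/US1/PS0)
  lvl1: tbl 0x3E, slot 24 ⇒ 0x41007 (P1/RW1/US1/PS0)
  → PA=0x413F1  (2 entries read)

Access #1 PA: 0x413F1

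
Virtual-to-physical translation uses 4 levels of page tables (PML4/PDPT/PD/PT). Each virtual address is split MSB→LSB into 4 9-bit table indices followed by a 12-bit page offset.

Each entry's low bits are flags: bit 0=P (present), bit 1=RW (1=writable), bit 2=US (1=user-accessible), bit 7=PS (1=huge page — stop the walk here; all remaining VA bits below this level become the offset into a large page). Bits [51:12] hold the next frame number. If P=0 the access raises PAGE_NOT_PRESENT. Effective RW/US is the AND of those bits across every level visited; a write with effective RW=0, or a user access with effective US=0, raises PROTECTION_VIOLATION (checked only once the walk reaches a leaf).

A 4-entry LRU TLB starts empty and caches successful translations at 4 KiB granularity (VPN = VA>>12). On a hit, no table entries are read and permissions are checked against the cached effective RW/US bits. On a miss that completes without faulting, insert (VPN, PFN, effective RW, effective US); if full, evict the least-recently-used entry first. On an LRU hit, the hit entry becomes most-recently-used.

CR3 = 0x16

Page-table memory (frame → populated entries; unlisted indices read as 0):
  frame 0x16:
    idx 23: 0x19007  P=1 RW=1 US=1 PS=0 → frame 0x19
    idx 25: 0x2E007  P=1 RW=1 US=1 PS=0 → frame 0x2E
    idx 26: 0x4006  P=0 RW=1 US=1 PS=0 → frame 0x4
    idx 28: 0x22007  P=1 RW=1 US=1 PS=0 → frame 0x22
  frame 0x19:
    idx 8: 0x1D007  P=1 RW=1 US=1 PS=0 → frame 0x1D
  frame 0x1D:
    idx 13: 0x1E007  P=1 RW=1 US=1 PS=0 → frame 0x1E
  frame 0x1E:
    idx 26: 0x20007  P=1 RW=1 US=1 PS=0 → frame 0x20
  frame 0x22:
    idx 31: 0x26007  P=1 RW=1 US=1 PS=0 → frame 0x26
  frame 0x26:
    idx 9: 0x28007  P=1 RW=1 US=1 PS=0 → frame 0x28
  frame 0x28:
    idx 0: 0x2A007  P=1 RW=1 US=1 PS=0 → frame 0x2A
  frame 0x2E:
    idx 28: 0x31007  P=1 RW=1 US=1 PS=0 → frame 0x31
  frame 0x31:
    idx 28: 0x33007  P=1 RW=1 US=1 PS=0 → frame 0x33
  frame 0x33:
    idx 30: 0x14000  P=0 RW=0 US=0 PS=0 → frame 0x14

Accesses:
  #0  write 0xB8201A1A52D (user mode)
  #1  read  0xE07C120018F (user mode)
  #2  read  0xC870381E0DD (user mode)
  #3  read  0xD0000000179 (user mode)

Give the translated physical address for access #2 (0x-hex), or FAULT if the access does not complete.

Trace:
#0 VA=0xB8201A1A52D (w,user):
  [0] read 0x16 idx=23: raw=0x19007 flags P=1 W=1 U=1 S=0
  [1] read 0x19 idx=8: raw=0x1D007 flags P=1 W=1 U=1 S=0
  [2] read 0x1D idx=13: raw=0x1E007 flags P=1 W=1 U=1 S=0
  [3] read 0x1E idx=26: raw=0x20007 flags P=1 W=1 U=1 S=0
  ⇒ phys 0x2052D  [4 reads]
#1 VA=0xE07C120018F (r,user):
  [0] read 0x16 idx=28: raw=0x22007 flags P=1 W=1 U=1 S=0
  [1] read 0x22 idx=31: raw=0x26007 flags P=1 W=1 U=1 S=0
  [2] read 0x26 idx=9: raw=0x28007 flags P=1 W=1 U=1 S=0
  [3] read 0x28 idx=0: raw=0x2A007 flags P=1 W=1 U=1 S=0
  ⇒ phys 0x2A18F  [4 reads]
#2 VA=0xC870381E0DD (r,user):
  [0] read 0x16 idx=25: raw=0x2E007 flags P=1 W=1 U=1 S=0
  [1] read 0x2E idx=28: raw=0x31007 flags P=1 W=1 U=1 S=0
  [2] read 0x31 idx=28: raw=0x33007 flags P=1 W=1 U=1 S=0
  [3] read 0x33 idx=30: raw=0x14000 flags P=0 W=0 U=0 S=0
  ✗ PAGE_NOT_PRESENT  [4 reads]
#3 VA=0xD0000000179 (r,user):
  [0] read 0x16 idx=26: raw=0x4006 flags P=0 W=1 U=1 S=0
  ✗ PAGE_NOT_PRESENT  [1 reads]

Access #2 PA: FAULT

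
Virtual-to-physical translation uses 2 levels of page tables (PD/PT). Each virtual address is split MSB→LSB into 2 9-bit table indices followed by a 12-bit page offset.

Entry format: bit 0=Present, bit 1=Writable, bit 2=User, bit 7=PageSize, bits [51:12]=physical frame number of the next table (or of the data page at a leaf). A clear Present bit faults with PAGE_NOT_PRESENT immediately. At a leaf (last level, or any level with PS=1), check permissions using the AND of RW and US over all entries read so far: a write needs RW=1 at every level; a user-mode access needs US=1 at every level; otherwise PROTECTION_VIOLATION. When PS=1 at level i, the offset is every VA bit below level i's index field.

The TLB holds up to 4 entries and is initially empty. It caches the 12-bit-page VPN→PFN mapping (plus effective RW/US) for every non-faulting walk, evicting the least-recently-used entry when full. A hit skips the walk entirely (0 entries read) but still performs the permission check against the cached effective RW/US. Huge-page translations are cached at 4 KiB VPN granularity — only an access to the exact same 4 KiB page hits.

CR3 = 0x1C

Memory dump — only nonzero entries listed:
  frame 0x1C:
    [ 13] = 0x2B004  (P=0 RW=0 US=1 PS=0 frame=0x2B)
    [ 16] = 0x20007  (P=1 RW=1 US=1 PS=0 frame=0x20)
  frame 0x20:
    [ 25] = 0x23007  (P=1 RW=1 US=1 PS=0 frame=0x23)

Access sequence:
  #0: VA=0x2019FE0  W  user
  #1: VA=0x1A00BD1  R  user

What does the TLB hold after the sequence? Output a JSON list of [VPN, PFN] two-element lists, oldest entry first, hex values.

Trace:
#0 VA=0x2019FE0 (w,user):
  L0 @0x1C[16] → 0x20007  P=1,RW=1,US=1,PS=0
  L1 @0x20[25] → 0x23007  P=1,RW=1,US=1,PS=0
  ✓ 0x23FE0  — 2 lookups
#1 VA=0x1A00BD1 (r,user):
  L0 @0x1C[13] → 0x2B004  P=0,RW=0,US=1,PS=0
  ⇒ fault: PAGE_NOT_PRESENT  — 1 lookups

TLB: [["0x2019", "0x23"]]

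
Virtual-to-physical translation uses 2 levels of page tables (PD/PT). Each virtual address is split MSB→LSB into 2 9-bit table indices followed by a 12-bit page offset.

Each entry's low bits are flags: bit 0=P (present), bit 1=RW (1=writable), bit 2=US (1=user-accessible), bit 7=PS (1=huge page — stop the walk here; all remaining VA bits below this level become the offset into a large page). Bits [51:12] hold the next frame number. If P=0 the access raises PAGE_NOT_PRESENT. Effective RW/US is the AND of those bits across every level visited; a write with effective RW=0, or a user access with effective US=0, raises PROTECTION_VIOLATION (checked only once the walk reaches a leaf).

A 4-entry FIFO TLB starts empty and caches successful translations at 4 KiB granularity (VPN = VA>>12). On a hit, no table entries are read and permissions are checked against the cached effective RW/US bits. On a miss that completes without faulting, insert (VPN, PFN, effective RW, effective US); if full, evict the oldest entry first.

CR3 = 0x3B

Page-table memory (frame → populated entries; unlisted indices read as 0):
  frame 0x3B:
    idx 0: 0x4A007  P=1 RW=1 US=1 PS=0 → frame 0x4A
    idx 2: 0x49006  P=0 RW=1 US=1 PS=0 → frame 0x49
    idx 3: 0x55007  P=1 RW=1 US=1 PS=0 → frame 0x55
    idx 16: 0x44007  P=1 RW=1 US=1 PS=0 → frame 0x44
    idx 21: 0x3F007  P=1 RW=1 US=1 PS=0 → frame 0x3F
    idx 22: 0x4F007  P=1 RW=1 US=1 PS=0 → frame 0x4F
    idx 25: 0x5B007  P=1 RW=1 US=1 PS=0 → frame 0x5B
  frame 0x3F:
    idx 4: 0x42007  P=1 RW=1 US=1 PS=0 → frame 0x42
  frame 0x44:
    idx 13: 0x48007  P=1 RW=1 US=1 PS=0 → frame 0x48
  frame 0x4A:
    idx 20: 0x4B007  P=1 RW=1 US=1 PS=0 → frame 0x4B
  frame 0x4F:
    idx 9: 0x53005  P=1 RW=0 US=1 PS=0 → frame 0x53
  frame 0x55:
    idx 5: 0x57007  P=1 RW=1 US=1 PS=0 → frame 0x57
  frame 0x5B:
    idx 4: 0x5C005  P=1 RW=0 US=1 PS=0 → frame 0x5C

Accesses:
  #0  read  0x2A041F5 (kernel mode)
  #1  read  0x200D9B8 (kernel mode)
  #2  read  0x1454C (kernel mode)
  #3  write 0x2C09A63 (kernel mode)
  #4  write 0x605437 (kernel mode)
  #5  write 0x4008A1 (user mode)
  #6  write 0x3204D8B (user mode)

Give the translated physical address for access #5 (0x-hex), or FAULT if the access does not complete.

Trace:
#0 VA=0x2A041F5 (r,kernel):
  lvl0: tbl 0x3B, slot 21 ⇒ 0x3F007 (P1/RW1/US1/PS0)
  lvl1: tbl 0x3F, slot 4 ⇒ 0x42007 (P1/RW1/US1/PS0)
  ⇒ phys 0x421F5  [2 reads]
#1 VA=0x200D9B8 (r,kernel):
  lvl0: tbl 0x3B, slot 16 ⇒ 0x44007 (P1/RW1/US1/PS0)
  lvl1: tbl 0x44, slot 13 ⇒ 0x48007 (P1/RW1/US1/PS0)
  ⇒ phys 0x489B8  [2 reads]
#2 VA=0x1454C (r,kernel):
  lvl0: tbl 0x3B, slot 0 ⇒ 0x4A007 (P1/RW1/US1/PS0)
  lvl1: tbl 0x4A, slot 20 ⇒ 0x4B007 (P1/RW1/US1/PS0)
  ⇒ phys 0x4B54C  [2 reads]
#3 VA=0x2C09A63 (w,kernel):
  lvl0: tbl 0x3B, slot 22 ⇒ 0x4F007 (P1/RW1/US1/PS0)
  lvl1: tbl 0x4F, slot 9 ⇒ 0x53005 (P1/RW0/US1/PS0)
  ⇒ fault: PROTECTION_VIOLATION  — 2 lookups
#4 VA=0x605437 (w,kernel):
  lvl0: tbl 0x3B, slot 3 ⇒ 0x55007 (P1/RW1/US1/PS0)
  lvl1: tbl 0x55, slot 5 ⇒ 0x57007 (P1/RW1/US1/PS0)
  ⇒ phys 0x57437  [2 reads]
#5 VA=0x4008A1 (w,user):
  lvl0: tbl 0x3B, slot 2 ⇒ 0x49006 (P0/RW1/US1/PS0)
  ⇒ fault: PAGE_NOT_PRESENT  — 1 lookups
#6 VA=0x3204D8B (w,user):
  lvl0: tbl 0x3B, slot 25 ⇒ 0x5B007 (P1/RW1/US1/PS0)
  lvl1: tbl 0x5B, slot 4 ⇒ 0x5C005 (P1/RW0/US1/PS0)
  ⇒ fault: PROTECTION_VIOLATION  — 2 lookups

Access #5 PA: FAULT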